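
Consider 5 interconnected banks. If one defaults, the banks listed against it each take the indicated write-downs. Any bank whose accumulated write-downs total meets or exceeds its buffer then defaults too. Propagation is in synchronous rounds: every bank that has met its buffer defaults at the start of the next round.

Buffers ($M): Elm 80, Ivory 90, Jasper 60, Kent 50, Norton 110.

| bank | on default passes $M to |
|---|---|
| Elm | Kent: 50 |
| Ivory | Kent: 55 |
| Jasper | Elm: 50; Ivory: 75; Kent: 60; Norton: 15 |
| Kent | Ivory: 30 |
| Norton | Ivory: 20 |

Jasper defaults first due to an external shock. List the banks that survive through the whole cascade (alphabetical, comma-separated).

Elm, Norton

Round 1 — Jasper defaults (initial).
  Elm: +50 → 50 < 80
  Ivory: +75 → 75 < 90
  Kent: +60 → 60 ≥ 50
  Norton: +15 → 15 < 110
Round 2 — Kent defaults.
  Ivory: +30 → 105 ≥ 90
Round 3 — Ivory defaults.
No further defaults.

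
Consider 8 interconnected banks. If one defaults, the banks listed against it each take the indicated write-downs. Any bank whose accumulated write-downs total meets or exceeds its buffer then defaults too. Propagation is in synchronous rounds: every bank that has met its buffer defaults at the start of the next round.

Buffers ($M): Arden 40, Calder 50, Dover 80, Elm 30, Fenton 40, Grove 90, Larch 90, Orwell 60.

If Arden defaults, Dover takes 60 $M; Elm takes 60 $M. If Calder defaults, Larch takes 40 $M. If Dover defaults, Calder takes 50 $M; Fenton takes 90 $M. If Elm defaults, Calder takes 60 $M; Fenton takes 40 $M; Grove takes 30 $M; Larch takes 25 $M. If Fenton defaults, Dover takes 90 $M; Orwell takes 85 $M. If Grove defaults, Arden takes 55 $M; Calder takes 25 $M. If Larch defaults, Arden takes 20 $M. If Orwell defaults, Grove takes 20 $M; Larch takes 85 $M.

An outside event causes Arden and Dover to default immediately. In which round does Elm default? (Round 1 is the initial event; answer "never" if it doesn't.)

Round 1 — Arden, Dover default (initial).
  Calder: +50 → 50 ≥ 50
  Elm: +60 → 60 ≥ 30
  Fenton: +90 → 90 ≥ 40
Round 2 — Calder, Elm, Fenton default.
  Grove: +30 → 30 < 90
  Larch: +40+25 → 65 < 90
  Orwell: +85 → 85 ≥ 60
Round 3 — Orwell defaults.
  Grove: +20 → 50 < 90
  Larch: +85 → 150 ≥ 90
Round 4 — Larch defaults.
No further defaults.

2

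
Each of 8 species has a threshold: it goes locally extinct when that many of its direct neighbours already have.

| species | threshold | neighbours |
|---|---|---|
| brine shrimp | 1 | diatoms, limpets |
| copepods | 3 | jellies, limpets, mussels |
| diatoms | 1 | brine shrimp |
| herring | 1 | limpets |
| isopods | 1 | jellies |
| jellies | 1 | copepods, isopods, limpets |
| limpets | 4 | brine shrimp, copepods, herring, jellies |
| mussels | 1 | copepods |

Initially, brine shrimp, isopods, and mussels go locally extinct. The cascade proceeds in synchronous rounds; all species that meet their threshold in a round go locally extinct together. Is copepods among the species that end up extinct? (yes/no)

no

Round 1 — brine shrimp, isopods, mussels go locally extinct (initial).
Round 2 — checking thresholds:
  copepods: 1 of 3 neighbours < 3, below threshold.
  diatoms: 1 of 1 neighbours ≥ 1, goes locally extinct.
  jellies: 1 of 3 neighbours ≥ 1, goes locally extinct.
  limpets: 1 of 4 neighbours < 4, below threshold.
Round 3 — no new extinctions; cascade stops.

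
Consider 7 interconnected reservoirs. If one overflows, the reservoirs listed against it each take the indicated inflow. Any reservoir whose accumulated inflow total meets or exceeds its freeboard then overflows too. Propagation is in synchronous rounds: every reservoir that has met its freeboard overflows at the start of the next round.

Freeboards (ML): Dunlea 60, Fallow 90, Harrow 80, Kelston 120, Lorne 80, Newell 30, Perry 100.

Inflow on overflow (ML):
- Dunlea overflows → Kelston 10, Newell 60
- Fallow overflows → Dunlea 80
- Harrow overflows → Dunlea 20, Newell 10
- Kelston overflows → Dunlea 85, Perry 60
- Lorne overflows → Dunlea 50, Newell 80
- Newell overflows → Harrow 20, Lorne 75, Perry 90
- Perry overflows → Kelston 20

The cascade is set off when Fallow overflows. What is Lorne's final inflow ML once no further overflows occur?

Round 1 — Fallow overflows (initial).
  Dunlea: +80 → 80 ≥ 60
Round 2 — Dunlea overflows.
  Kelston: +10 → 10 < 120
  Newell: +60 → 60 ≥ 30
Round 3 — Newell overflows.
  Harrow: +20 → 20 < 80
  Lorne: +75 → 75 < 80
  Perry: +90 → 90 < 100
No further overflows.

75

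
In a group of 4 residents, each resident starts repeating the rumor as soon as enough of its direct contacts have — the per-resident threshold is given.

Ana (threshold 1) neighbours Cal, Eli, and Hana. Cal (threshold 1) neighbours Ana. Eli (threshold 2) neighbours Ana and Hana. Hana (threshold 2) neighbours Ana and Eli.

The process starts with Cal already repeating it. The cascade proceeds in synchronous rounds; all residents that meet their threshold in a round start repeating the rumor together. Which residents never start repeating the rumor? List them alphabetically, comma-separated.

Round 1 — Cal starts repeating the rumor (initial).
Round 2 — checking thresholds:
  Ana: 1 of 3 neighbours ≥ 1, starts repeating the rumor.
Round 3 — no new spreads; cascade stops.

Eli, Hana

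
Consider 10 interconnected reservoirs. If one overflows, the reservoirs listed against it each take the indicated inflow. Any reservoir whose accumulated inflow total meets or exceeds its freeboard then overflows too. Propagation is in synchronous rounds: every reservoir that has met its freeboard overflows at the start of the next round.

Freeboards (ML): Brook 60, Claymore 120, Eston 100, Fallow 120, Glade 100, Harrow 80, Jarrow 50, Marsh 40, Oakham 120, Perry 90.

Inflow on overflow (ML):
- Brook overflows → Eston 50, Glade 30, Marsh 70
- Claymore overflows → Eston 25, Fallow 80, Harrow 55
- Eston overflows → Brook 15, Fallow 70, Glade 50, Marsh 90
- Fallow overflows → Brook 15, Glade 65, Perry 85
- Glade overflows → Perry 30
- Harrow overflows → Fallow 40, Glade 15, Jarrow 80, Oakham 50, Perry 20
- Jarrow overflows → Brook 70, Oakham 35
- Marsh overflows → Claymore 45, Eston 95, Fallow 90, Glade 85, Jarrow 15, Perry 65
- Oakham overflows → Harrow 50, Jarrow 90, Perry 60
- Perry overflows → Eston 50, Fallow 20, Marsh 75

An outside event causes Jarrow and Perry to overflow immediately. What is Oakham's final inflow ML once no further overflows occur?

35

Round 1 — Jarrow, Perry overflow (initial).
  Brook: +70 → 70 ≥ 60
  Eston: +50 → 50 < 100
  Fallow: +20 → 20 < 120
  Marsh: +75 → 75 ≥ 40
  Oakham: +35 → 35 < 120
Round 2 — Brook, Marsh overflow.
  Claymore: +45 → 45 < 120
  Eston: +50+95 → 195 ≥ 100
  Fallow: +90 → 110 < 120
  Glade: +30+85 → 115 ≥ 100
Round 3 — Eston, Glade overflow.
  Fallow: +70 → 180 ≥ 120
Round 4 — Fallow overflows.
No further overflows.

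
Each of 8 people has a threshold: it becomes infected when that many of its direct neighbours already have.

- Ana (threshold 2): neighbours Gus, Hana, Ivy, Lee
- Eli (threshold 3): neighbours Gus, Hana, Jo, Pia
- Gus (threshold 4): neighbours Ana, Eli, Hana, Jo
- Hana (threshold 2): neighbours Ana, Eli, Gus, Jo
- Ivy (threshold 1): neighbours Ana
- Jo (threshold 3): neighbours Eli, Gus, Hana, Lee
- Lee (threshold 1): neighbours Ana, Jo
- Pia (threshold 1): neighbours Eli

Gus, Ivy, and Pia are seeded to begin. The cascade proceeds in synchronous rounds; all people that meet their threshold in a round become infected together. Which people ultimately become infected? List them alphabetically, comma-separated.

Ana, Eli, Gus, Hana, Ivy, Jo, Lee, Pia

Round 1 — Gus, Ivy, Pia become infected (initial).
Round 2 — checking thresholds:
  Ana: 2 of 4 neighbours ≥ 2, becomes infected.
  Eli: 2 of 4 neighbours < 3, holds.
  Hana: 1 of 4 neighbours < 2, holds.
  Jo: 1 of 4 neighbours < 3, holds.
Round 3 — checking thresholds:
  Eli: 2 of 4 neighbours < 3, holds.
  Hana: 2 of 4 neighbours ≥ 2, becomes infected.
  Jo: 1 of 4 neighbours < 3, holds.
  Lee: 1 of 2 neighbours ≥ 1, becomes infected.
Round 4 — checking thresholds:
  Eli: 3 of 4 neighbours ≥ 3, becomes infected.
  Jo: 3 of 4 neighbours ≥ 3, becomes infected.
Round 5 — no new infections; cascade stops.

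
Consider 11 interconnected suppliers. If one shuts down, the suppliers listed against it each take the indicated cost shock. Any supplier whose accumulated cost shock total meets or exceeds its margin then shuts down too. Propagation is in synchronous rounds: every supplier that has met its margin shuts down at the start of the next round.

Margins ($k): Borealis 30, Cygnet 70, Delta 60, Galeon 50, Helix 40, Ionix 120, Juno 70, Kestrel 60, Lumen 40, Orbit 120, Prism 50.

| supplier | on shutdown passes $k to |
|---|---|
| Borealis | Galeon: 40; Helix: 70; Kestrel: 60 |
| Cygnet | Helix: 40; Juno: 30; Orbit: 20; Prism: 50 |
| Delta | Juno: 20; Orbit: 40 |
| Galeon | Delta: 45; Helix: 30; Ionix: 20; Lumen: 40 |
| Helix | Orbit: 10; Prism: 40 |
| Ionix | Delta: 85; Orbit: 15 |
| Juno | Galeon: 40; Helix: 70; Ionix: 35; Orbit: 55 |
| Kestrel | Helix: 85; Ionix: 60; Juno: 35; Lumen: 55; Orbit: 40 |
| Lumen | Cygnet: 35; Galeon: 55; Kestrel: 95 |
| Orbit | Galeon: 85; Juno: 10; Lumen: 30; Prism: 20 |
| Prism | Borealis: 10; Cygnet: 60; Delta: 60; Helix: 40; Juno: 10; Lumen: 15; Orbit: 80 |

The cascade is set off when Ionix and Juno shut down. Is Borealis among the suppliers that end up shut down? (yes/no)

Round 1 — Ionix, Juno shut down (initial).
  Delta: +85 → 85 ≥ 60
  Galeon: +40 → 40 < 50
  Helix: +70 → 70 ≥ 40
  Orbit: +15+55 → 70 < 120
Round 2 — Delta, Helix shut down.
  Orbit: +40+10 → 120 ≥ 120
  Prism: +40 → 40 < 50
Round 3 — Orbit shuts down.
  Galeon: +85 → 125 ≥ 50
  Lumen: +30 → 30 < 40
  Prism: +20 → 60 ≥ 50
Round 4 — Galeon, Prism shut down.
  Borealis: +10 → 10 < 30
  Cygnet: +60 → 60 < 70
  Lumen: +40+15 → 85 ≥ 40
Round 5 — Lumen shuts down.
  Cygnet: +35 → 95 ≥ 70
  Kestrel: +95 → 95 ≥ 60
Round 6 — Cygnet, Kestrel shut down.
No further shutdowns.

no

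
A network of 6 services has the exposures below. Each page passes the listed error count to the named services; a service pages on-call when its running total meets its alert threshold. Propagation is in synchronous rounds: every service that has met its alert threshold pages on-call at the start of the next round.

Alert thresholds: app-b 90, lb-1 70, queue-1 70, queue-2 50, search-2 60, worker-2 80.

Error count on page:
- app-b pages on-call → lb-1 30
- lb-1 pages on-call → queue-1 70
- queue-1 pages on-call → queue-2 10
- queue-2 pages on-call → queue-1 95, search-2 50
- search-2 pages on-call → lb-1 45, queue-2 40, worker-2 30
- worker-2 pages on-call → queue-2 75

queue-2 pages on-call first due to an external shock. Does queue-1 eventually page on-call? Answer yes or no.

Round 1 — queue-2 pages on-call (initial).
  queue-1: +95 → 95 ≥ 70
  search-2: +50 → 50 < 60
Round 2 — queue-1 pages on-call.
No further pages.

yes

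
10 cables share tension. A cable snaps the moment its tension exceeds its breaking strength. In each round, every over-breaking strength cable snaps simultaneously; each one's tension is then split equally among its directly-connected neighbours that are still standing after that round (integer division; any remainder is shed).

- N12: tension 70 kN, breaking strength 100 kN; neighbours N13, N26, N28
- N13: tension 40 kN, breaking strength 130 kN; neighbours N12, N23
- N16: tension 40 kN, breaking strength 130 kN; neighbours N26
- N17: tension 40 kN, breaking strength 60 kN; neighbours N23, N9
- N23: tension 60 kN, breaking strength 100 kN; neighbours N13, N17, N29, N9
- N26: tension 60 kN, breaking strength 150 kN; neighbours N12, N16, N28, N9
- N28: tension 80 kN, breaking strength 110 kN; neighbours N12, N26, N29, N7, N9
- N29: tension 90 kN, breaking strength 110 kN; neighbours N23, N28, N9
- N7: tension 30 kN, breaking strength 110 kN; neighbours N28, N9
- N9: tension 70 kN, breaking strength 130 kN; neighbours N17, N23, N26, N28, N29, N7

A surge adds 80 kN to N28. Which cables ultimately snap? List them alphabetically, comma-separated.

Round 1 — N28 at 160 > 110. N28 snaps.
  N28 sheds 160 kN to N12, N26, N29, N7, N9: 32 each.
    N12: 70+32 = 102 > 100
    N26: 60+32 = 92 ≤ 150
    N29: 90+32 = 122 > 110
    N7: 30+32 = 62 ≤ 110
    N9: 70+32 = 102 ≤ 130
Round 2 — N12, N29 snap.
  N12 sheds 102 kN to N13, N26: 51 each.
    N13: 40+51 = 91 ≤ 130
    N26: 92+51 = 143 ≤ 150
  N29 sheds 122 kN to N23, N9: 61 each.
    N23: 60+61 = 121 > 100
    N9: 102+61 = 163 > 130
Round 3 — N23, N9 snap.
  N23 sheds 121 kN to N13, N17: 60 each (1 lost).
    N13: 91+60 = 151 > 130
    N17: 40+60 = 100 > 60
  N9 sheds 163 kN to N17, N26, N7: 54 each (1 lost).
    N17: 100+54 = 154 > 60
    N26: 143+54 = 197 > 150
    N7: 62+54 = 116 > 110
Round 4 — N13, N17, N26, N7 snap.
  N13 sheds 151 kN: no online neighbours, lost.
  N17 sheds 154 kN: no online neighbours, lost.
  N26 sheds 197 kN to N16: 197 each.
    N16: 40+197 = 237 > 130
  N7 sheds 116 kN: no online neighbours, lost.
Round 5 — N16 snaps.
  N16 sheds 237 kN: no online neighbours, lost.
No further breaks.

N12, N13, N16, N17, N23, N26, N28, N29, N7, N9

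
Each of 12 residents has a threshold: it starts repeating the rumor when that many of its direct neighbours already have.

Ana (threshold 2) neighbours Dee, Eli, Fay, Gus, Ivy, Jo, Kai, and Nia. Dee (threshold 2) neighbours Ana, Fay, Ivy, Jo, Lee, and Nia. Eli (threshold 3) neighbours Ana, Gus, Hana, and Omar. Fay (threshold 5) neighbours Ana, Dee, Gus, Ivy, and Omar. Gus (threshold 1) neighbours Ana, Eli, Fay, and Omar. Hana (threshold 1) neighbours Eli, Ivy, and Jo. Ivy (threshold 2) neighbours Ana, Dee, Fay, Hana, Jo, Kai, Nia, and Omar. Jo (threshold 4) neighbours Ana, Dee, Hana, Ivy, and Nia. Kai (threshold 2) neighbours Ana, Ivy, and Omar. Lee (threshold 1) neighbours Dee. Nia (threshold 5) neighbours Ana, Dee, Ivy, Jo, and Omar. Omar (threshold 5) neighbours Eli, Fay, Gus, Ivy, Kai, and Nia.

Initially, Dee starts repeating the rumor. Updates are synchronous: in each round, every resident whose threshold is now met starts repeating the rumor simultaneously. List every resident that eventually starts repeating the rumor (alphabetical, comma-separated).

Dee, Lee

Round 1 — Dee starts repeating the rumor (initial).
Round 2 — checking thresholds:
  Ana: 1 of 8 neighbours < 2, not yet.
  Fay: 1 of 5 neighbours < 5, not yet.
  Ivy: 1 of 8 neighbours < 2, not yet.
  Jo: 1 of 5 neighbours < 4, not yet.
  Lee: 1 of 1 neighbours ≥ 1, starts repeating the rumor.
  Nia: 1 of 5 neighbours < 5, not yet.
Round 3 — no new spreads; cascade stops.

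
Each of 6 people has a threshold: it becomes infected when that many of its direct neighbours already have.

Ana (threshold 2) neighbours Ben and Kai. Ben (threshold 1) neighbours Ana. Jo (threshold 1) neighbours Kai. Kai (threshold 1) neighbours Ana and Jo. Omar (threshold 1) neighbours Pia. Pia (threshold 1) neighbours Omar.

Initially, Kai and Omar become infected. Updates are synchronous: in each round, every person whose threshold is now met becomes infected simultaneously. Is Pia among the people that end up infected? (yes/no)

Round 1 — Kai, Omar become infected (initial).
Round 2 — checking thresholds:
  Ana: 1 of 2 neighbours < 2, below threshold.
  Jo: 1 of 1 neighbours ≥ 1, becomes infected.
  Pia: 1 of 1 neighbours ≥ 1, becomes infected.
Round 3 — no new infections; cascade stops.

yes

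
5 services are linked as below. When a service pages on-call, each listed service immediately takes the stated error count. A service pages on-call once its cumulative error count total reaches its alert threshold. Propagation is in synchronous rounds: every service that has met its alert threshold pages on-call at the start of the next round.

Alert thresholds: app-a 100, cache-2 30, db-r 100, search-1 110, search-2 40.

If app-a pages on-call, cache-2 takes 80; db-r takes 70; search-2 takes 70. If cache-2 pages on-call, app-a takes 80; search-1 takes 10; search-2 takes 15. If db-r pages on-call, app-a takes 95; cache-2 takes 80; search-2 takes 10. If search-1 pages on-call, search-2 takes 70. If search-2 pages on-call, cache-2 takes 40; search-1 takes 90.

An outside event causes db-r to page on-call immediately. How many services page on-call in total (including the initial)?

4

Round 1 — db-r pages on-call (initial).
  app-a: +95 → 95 < 100
  cache-2: +80 → 80 ≥ 30
  search-2: +10 → 10 < 40
Round 2 — cache-2 pages on-call.
  app-a: +80 → 175 ≥ 100
  search-1: +10 → 10 < 110
  search-2: +15 → 25 < 40
Round 3 — app-a pages on-call.
  search-2: +70 → 95 ≥ 40
Round 4 — search-2 pages on-call.
  search-1: +90 → 100 < 110
No further pages.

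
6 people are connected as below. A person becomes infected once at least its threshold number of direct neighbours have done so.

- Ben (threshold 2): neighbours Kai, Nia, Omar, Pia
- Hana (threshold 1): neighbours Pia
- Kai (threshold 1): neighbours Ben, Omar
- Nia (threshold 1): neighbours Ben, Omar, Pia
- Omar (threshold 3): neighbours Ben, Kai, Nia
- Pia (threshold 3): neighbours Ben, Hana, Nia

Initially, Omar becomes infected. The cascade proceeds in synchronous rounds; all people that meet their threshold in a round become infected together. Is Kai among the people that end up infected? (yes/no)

yes

Round 1 — Omar becomes infected (initial).
Round 2 — checking thresholds:
  Ben: 1 of 4 neighbours < 2, holds.
  Kai: 1 of 2 neighbours ≥ 1, becomes infected.
  Nia: 1 of 3 neighbours ≥ 1, becomes infected.
Round 3 — checking thresholds:
  Ben: 3 of 4 neighbours ≥ 2, becomes infected.
  Pia: 1 of 3 neighbours < 3, holds.
Round 4 — no new infections; cascade stops.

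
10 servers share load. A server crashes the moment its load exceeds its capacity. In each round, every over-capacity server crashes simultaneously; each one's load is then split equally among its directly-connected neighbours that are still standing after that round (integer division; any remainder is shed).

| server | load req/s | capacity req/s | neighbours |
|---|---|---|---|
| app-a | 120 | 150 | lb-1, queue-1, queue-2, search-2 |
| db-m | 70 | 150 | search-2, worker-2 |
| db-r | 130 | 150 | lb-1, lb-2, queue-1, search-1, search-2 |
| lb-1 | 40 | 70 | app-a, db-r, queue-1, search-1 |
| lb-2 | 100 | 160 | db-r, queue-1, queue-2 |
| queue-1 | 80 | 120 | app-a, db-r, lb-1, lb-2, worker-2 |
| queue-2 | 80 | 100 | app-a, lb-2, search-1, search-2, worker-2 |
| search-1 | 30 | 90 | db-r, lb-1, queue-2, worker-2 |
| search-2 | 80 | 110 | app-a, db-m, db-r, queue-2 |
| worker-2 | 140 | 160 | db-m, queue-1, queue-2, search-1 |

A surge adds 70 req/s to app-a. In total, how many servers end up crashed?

10

Round 1 — app-a at 190 > 150. app-a crashes.
  app-a sheds 190 req/s to lb-1, queue-1, queue-2, search-2: 47 each (2 lost).
    lb-1: 40+47 = 87 > 70
    queue-1: 80+47 = 127 > 120
    queue-2: 80+47 = 127 > 100
    search-2: 80+47 = 127 > 110
Round 2 — lb-1, queue-1, queue-2, search-2 crash.
  lb-1 sheds 87 req/s to db-r, search-1: 43 each (1 lost).
    db-r: 130+43 = 173 > 150
    search-1: 30+43 = 73 ≤ 90
  queue-1 sheds 127 req/s to db-r, lb-2, worker-2: 42 each (1 lost).
    db-r: 173+42 = 215 > 150
    lb-2: 100+42 = 142 ≤ 160
    worker-2: 140+42 = 182 > 160
  queue-2 sheds 127 req/s to lb-2, search-1, worker-2: 42 each (1 lost).
    lb-2: 142+42 = 184 > 160
    search-1: 73+42 = 115 > 90
    worker-2: 182+42 = 224 > 160
  search-2 sheds 127 req/s to db-m, db-r: 63 each (1 lost).
    db-m: 70+63 = 133 ≤ 150
    db-r: 215+63 = 278 > 150
Round 3 — db-r, lb-2, search-1, worker-2 crash.
  db-r sheds 278 req/s: no online neighbours, lost.
  lb-2 sheds 184 req/s: no online neighbours, lost.
  search-1 sheds 115 req/s: no online neighbours, lost.
  worker-2 sheds 224 req/s to db-m: 224 each.
    db-m: 133+224 = 357 > 150
Round 4 — db-m crashes.
  db-m sheds 357 req/s: no online neighbours, lost.
No further crashes.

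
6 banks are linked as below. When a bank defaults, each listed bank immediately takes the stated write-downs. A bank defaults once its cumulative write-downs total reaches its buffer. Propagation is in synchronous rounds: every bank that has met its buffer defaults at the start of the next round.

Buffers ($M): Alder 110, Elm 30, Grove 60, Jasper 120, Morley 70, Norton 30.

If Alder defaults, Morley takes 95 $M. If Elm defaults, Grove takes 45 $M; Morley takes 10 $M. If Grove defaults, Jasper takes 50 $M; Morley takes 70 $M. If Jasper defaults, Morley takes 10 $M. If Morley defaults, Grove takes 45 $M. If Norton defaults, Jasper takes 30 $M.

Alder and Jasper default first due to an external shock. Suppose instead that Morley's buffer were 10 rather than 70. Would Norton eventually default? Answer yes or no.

no

With Morley's buffer at 10:
Round 1 — Alder, Jasper default (initial).
  Morley: +95+10 → 105 ≥ 10
Round 2 — Morley defaults.
  Grove: +45 → 45 < 60
No further defaults.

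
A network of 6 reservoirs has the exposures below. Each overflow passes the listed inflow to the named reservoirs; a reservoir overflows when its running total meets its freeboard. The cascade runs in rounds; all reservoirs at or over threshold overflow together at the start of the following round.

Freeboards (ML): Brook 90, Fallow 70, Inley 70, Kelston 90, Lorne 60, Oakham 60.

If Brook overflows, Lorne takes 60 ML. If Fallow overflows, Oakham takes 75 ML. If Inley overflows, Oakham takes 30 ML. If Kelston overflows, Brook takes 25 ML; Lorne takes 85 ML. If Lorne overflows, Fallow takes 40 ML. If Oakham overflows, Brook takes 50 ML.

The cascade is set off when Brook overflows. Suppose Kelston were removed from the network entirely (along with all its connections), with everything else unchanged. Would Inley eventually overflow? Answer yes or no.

no

With Kelston removed:
Round 1 — Brook overflows (initial).
  Lorne: +60 → 60 ≥ 60
Round 2 — Lorne overflows.
  Fallow: +40 → 40 < 70
No further overflows.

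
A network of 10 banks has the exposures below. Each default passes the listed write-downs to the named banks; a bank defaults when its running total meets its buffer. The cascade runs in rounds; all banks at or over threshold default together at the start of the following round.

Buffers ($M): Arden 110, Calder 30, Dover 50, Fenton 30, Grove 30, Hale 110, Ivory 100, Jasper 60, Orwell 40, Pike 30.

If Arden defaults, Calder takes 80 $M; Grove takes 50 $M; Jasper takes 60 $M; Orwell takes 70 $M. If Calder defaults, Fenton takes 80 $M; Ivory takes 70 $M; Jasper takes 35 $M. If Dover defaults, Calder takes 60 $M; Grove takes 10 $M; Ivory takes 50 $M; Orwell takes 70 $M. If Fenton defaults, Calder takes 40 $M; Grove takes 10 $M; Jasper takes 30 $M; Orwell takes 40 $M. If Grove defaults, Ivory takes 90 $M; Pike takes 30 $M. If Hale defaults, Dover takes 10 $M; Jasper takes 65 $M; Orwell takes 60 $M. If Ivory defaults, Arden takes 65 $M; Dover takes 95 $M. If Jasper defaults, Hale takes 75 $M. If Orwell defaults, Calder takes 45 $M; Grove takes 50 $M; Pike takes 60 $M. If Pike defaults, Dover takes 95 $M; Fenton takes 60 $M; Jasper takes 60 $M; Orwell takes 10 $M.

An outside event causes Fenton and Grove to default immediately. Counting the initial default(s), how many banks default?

Round 1 — Fenton, Grove default (initial).
  Calder: +40 → 40 ≥ 30
  Ivory: +90 → 90 < 100
  Jasper: +30 → 30 < 60
  Orwell: +40 → 40 ≥ 40
  Pike: +30 → 30 ≥ 30
Round 2 — Calder, Orwell, Pike default.
  Dover: +95 → 95 ≥ 50
  Ivory: +70 → 160 ≥ 100
  Jasper: +35+60 → 125 ≥ 60
Round 3 — Dover, Ivory, Jasper default.
  Arden: +65 → 65 < 110
  Hale: +75 → 75 < 110
No further defaults.

8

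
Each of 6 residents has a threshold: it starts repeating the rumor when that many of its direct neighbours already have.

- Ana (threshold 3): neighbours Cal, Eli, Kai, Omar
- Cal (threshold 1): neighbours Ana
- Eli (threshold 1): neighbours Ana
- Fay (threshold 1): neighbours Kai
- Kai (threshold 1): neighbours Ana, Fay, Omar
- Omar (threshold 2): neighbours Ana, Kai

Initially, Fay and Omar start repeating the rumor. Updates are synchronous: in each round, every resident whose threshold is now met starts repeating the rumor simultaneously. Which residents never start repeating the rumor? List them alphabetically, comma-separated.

Ana, Cal, Eli

Round 1 — Fay, Omar start repeating the rumor (initial).
Round 2 — checking thresholds:
  Ana: 1 of 4 neighbours < 3, below threshold.
  Kai: 2 of 3 neighbours ≥ 1, starts repeating the rumor.
Round 3 — no new spreads; cascade stops.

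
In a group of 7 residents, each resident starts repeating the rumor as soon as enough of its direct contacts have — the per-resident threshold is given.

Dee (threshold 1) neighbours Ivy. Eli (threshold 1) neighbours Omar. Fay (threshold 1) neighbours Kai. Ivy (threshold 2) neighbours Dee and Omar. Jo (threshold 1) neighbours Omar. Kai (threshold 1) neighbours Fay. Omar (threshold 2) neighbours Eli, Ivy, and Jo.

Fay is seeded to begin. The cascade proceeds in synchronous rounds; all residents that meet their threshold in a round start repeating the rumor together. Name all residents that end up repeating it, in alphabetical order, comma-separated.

Round 1 — Fay starts repeating the rumor (initial).
Round 2 — checking thresholds:
  Kai: 1 of 1 neighbours ≥ 1, starts repeating the rumor.
Round 3 — no new spreads; cascade stops.

Fay, Kai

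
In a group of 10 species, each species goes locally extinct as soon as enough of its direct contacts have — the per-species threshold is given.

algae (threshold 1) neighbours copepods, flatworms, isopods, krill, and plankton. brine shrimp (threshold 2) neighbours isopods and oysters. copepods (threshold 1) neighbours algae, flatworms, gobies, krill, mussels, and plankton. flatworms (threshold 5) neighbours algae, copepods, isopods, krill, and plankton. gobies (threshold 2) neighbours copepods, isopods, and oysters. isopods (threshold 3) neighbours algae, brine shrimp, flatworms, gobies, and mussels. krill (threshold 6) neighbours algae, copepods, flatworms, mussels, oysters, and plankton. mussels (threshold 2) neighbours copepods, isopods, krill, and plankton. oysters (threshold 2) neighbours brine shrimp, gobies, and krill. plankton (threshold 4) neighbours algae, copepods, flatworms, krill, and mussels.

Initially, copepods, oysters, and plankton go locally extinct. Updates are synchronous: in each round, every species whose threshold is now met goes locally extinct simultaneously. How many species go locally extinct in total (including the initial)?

Round 1 — copepods, oysters, plankton go locally extinct (initial).
Round 2 — checking thresholds:
  algae: 2 of 5 neighbours ≥ 1, goes locally extinct.
  brine shrimp: 1 of 2 neighbours < 2, holds.
  flatworms: 2 of 5 neighbours < 5, holds.
  gobies: 2 of 3 neighbours ≥ 2, goes locally extinct.
  krill: 3 of 6 neighbours < 6, holds.
  mussels: 2 of 4 neighbours ≥ 2, goes locally extinct.
Round 3 — checking thresholds:
  brine shrimp: 1 of 2 neighbours < 2, holds.
  flatworms: 3 of 5 neighbours < 5, holds.
  isopods: 3 of 5 neighbours ≥ 3, goes locally extinct.
  krill: 5 of 6 neighbours < 6, holds.
Round 4 — checking thresholds:
  brine shrimp: 2 of 2 neighbours ≥ 2, goes locally extinct.
  flatworms: 4 of 5 neighbours < 5, holds.
  krill: 5 of 6 neighbours < 6, holds.
Round 5 — no new extinctions; cascade stops.

8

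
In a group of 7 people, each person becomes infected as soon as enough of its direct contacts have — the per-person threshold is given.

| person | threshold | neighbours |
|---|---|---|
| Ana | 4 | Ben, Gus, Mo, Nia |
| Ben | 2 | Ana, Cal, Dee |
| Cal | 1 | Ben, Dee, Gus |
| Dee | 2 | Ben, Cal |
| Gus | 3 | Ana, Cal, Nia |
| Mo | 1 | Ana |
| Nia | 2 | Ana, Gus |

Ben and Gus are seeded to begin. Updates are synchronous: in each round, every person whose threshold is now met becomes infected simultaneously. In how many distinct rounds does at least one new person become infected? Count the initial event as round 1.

3

Round 1 — Ben, Gus become infected (initial).
Round 2 — checking thresholds:
  Ana: 2 of 4 neighbours < 4, below threshold.
  Cal: 2 of 3 neighbours ≥ 1, becomes infected.
  Dee: 1 of 2 neighbours < 2, below threshold.
  Nia: 1 of 2 neighbours < 2, below threshold.
Round 3 — checking thresholds:
  Ana: 2 of 4 neighbours < 4, below threshold.
  Dee: 2 of 2 neighbours ≥ 2, becomes infected.
  Nia: 1 of 2 neighbours < 2, below threshold.
Round 4 — no new infections; cascade stops.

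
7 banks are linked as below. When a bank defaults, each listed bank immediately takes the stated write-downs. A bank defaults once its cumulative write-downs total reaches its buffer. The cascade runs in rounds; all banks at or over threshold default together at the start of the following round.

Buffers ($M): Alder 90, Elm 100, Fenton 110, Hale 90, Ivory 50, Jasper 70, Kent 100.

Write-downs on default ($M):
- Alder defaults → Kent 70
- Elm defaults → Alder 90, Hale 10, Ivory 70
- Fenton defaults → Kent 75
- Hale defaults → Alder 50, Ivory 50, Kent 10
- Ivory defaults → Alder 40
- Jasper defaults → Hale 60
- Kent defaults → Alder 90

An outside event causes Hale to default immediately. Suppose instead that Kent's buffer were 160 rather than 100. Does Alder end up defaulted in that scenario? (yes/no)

With Kent's buffer at 160:
Round 1 — Hale defaults (initial).
  Alder: +50 → 50 < 90
  Ivory: +50 → 50 ≥ 50
  Kent: +10 → 10 < 160
Round 2 — Ivory defaults.
  Alder: +40 → 90 ≥ 90
Round 3 — Alder defaults.
  Kent: +70 → 80 < 160
No further defaults.

yes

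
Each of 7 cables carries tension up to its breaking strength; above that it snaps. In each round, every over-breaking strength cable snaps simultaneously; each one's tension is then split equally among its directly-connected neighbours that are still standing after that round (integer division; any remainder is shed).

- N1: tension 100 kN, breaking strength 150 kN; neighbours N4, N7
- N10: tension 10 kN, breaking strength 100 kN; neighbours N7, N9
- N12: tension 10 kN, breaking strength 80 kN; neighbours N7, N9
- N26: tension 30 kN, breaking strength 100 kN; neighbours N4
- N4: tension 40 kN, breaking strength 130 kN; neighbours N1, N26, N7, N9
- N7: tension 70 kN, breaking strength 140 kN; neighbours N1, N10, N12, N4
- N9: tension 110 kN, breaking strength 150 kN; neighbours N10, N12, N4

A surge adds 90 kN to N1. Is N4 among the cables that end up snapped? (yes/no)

yes

Round 1 — N1 at 190 > 150. N1 snaps.
  N1 sheds 190 kN to N4, N7: 95 each.
    N4: 40+95 = 135 > 130
    N7: 70+95 = 165 > 140
Round 2 — N4, N7 snap.
  N4 sheds 135 kN to N26, N9: 67 each (1 lost).
    N26: 30+67 = 97 ≤ 100
    N9: 110+67 = 177 > 150
  N7 sheds 165 kN to N10, N12: 82 each (1 lost).
    N10: 10+82 = 92 ≤ 100
    N12: 10+82 = 92 > 80
Round 3 — N12, N9 snap.
  N12 sheds 92 kN: no online neighbours, lost.
  N9 sheds 177 kN to N10: 177 each.
    N10: 92+177 = 269 > 100
Round 4 — N10 snaps.
  N10 sheds 269 kN: no online neighbours, lost.
No further breaks.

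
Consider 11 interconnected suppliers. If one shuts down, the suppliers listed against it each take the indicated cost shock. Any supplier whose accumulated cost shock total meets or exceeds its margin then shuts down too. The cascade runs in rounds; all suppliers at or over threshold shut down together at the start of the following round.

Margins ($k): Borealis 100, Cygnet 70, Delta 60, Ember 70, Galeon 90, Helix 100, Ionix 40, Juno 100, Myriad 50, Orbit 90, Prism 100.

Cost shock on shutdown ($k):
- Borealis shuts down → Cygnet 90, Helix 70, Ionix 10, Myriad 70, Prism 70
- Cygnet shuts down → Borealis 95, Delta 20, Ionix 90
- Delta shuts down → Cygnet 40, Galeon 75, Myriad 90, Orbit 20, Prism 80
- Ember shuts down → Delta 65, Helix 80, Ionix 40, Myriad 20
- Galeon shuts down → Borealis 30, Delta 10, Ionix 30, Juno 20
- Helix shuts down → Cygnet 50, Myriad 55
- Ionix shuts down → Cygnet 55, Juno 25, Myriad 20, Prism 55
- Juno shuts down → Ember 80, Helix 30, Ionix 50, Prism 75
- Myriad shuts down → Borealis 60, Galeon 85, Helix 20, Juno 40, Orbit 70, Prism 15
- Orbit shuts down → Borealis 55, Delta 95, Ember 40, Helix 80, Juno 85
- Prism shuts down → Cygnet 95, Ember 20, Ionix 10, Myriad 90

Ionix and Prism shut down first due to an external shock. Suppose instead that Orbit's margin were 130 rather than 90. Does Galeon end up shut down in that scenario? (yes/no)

no

With Orbit's margin at 130:
Round 1 — Ionix, Prism shut down (initial).
  Cygnet: +55+95 → 150 ≥ 70
  Ember: +20 → 20 < 70
  Juno: +25 → 25 < 100
  Myriad: +20+90 → 110 ≥ 50
Round 2 — Cygnet, Myriad shut down.
  Borealis: +95+60 → 155 ≥ 100
  Delta: +20 → 20 < 60
  Galeon: +85 → 85 < 90
  Helix: +20 → 20 < 100
  Juno: +40 → 65 < 100
  Orbit: +70 → 70 < 130
Round 3 — Borealis shuts down.
  Helix: +70 → 90 < 100
No further shutdowns.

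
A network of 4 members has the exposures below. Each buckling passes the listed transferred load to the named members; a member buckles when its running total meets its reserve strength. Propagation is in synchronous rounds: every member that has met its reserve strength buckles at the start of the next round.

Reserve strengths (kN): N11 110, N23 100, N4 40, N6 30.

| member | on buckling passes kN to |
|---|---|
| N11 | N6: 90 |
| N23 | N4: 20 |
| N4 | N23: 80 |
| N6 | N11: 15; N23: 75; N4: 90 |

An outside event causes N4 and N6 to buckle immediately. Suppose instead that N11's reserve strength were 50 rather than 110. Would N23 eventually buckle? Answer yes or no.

yes

With N11's reserve strength at 50:
Round 1 — N4, N6 buckle (initial).
  N11: +15 → 15 < 50
  N23: +80+75 → 155 ≥ 100
Round 2 — N23 buckles.
No further bucklings.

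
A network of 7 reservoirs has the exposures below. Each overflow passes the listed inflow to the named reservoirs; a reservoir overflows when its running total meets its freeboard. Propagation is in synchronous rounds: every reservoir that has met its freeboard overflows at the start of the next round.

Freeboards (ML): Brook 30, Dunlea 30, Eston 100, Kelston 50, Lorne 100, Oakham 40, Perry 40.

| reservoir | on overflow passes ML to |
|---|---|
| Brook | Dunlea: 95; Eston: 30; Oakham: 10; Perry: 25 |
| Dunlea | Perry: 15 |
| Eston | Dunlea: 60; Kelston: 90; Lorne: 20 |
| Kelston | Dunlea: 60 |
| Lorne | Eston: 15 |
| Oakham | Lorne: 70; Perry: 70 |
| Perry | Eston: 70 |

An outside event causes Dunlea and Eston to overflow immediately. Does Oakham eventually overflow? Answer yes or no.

no

Round 1 — Dunlea, Eston overflow (initial).
  Kelston: +90 → 90 ≥ 50
  Lorne: +20 → 20 < 100
  Perry: +15 → 15 < 40
Round 2 — Kelston overflows.
No further overflows.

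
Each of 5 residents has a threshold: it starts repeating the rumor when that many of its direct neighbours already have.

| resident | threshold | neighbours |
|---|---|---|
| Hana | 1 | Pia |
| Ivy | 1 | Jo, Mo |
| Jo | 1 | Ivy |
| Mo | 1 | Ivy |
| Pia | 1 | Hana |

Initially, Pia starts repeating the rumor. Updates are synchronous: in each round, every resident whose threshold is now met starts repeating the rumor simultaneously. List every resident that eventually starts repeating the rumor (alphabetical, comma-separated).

Round 1 — Pia starts repeating the rumor (initial).
Round 2 — checking thresholds:
  Hana: 1 of 1 neighbours ≥ 1, starts repeating the rumor.
Round 3 — no new spreads; cascade stops.

Hana, Pia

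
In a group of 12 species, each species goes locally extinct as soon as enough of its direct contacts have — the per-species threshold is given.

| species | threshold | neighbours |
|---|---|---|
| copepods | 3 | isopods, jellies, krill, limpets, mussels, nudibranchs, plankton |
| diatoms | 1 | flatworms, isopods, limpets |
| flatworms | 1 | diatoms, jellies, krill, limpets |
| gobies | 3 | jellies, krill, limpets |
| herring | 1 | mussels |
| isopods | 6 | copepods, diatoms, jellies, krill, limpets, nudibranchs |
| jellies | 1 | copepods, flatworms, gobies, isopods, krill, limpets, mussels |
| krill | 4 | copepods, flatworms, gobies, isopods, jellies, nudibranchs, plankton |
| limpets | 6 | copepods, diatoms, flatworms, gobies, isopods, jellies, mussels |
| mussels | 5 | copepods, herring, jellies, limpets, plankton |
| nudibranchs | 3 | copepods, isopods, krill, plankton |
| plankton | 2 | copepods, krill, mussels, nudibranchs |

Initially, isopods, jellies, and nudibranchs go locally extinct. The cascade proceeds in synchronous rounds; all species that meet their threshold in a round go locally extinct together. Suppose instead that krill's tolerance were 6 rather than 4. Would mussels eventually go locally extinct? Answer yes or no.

With krill's tolerance at 6:
Round 1 — isopods, jellies, nudibranchs go locally extinct (initial).
Round 2 — checking thresholds:
  copepods: 3 of 7 neighbours ≥ 3, goes locally extinct.
  diatoms: 1 of 3 neighbours ≥ 1, goes locally extinct.
  flatworms: 1 of 4 neighbours ≥ 1, goes locally extinct.
  gobies: 1 of 3 neighbours < 3, not yet.
  krill: 3 of 7 neighbours < 6, not yet.
  limpets: 2 of 7 neighbours < 6, not yet.
  mussels: 1 of 5 neighbours < 5, not yet.
  plankton: 1 of 4 neighbours < 2, not yet.
Round 3 — checking thresholds:
  gobies: 1 of 3 neighbours < 3, not yet.
  krill: 5 of 7 neighbours < 6, not yet.
  limpets: 5 of 7 neighbours < 6, not yet.
  mussels: 2 of 5 neighbours < 5, not yet.
  plankton: 2 of 4 neighbours ≥ 2, goes locally extinct.
Round 4 — checking thresholds:
  gobies: 1 of 3 neighbours < 3, not yet.
  krill: 6 of 7 neighbours ≥ 6, goes locally extinct.
  limpets: 5 of 7 neighbours < 6, not yet.
  mussels: 3 of 5 neighbours < 5, not yet.
Round 5 — no new extinctions; cascade stops.

no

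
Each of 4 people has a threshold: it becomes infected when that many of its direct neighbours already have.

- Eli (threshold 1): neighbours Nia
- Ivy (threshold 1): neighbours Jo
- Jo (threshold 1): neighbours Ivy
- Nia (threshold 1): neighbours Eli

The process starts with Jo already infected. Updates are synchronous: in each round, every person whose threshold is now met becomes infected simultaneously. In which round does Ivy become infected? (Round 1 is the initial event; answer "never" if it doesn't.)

Round 1 — Jo becomes infected (initial).
Round 2 — checking thresholds:
  Ivy: 1 of 1 neighbours ≥ 1, becomes infected.
Round 3 — no new infections; cascade stops.

2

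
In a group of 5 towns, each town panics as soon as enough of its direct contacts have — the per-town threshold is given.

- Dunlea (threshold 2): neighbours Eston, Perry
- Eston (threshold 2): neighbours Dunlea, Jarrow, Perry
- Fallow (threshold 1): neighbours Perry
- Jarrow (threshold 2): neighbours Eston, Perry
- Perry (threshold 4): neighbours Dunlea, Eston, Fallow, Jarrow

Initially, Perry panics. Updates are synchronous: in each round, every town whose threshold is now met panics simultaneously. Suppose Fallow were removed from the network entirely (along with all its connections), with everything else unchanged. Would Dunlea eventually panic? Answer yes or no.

With Fallow removed:
Round 1 — Perry panics (initial).
Round 2 — no new panics; cascade stops.

no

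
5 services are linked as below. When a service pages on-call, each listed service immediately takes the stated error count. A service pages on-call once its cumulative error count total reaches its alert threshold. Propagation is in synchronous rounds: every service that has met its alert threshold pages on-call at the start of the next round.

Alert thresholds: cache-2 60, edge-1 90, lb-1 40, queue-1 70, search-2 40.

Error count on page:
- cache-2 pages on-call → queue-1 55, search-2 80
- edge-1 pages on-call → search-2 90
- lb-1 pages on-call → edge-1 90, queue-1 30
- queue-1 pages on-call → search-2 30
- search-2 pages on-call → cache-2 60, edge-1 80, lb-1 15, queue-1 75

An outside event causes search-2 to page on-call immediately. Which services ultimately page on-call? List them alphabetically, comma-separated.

Round 1 — search-2 pages on-call (initial).
  cache-2: +60 → 60 ≥ 60
  edge-1: +80 → 80 < 90
  lb-1: +15 → 15 < 40
  queue-1: +75 → 75 ≥ 70
Round 2 — cache-2, queue-1 page on-call.
No further pages.

cache-2, queue-1, search-2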